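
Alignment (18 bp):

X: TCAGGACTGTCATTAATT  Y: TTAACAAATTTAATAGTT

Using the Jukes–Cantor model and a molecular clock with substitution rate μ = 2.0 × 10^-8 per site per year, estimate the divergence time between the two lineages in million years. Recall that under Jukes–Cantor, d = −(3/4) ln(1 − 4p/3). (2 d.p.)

20.60

The sequences differ at 9 of 18 sites (2, 4, 5, 7, 8, 9, 11, 13, 16), so p = 9/18 = 0.5.
d = −(3/4) ln(1 − 4p/3) = −0.75 ln(1 − 0.666667) = −0.75 ln(0.333333)
  = −0.75 × (-1.098613) = 0.823960 substitutions/site.
Under a molecular clock d = 2μt, so t = d/(2μ) = 0.823960 / (2 × 2.0 × 10^-8) = 20.60 million years.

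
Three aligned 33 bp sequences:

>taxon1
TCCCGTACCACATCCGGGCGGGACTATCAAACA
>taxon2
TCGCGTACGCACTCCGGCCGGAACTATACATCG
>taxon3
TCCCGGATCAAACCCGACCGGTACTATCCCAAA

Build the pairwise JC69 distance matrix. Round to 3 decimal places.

d(taxon1,taxon2) = 0.441, d(taxon1,taxon3) = 0.388, d(taxon2,taxon3) = 0.625

taxon1–taxon2: 11/33 sites differ → p ≈ 0.333333, d = −0.75 ln(1 − 0.444444) = 0.440839 ≈ 0.441.
taxon1–taxon3: 10/33 sites differ → p ≈ 0.30303, d = −0.75 ln(1 − 0.40404) = 0.388186 ≈ 0.388.
taxon2–taxon3: 14/33 sites differ → p ≈ 0.424242, d = −0.75 ln(1 − 0.565656) = 0.625439 ≈ 0.625.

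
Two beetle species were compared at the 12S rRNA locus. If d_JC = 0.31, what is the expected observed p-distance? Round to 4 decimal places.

p = (3/4)(1 − e^(−4d/3)) = 0.75 × (1 − e^(-0.413333)) = 0.75 × (1 − 0.661442) = 0.253919.

0.2539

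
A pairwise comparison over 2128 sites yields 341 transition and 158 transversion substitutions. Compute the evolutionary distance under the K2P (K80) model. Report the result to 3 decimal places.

P = 341/2128 ≈ 0.160244 and Q = 158/2128 ≈ 0.074248.
Under the Kimura two-parameter model, d = −½ ln(1 − 2P − Q) − ¼ ln(1 − 2Q).
1 − 2P − Q = 0.605264, giving −½ ln(0.605264) = 0.251045.
1 − 2Q = 0.851504, giving −¼ ln(0.851504) = 0.040188.
d = 0.251045 + 0.040188 = 0.291233.

0.291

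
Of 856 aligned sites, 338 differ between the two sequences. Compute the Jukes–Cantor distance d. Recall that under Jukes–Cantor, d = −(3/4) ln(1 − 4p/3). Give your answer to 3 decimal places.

0.561

p = 338/856 ≈ 0.39486.
d = −(3/4) ln(1 − 4p/3) = −0.75 ln(1 − 0.52648) = −0.75 ln(0.47352)
  = −0.75 × (-0.747561) = 0.560671 substitutions/site.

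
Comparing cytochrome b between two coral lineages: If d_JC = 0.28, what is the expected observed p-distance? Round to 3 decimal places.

0.234

p = (3/4)(1 − e^(−4d/3)) = 0.75 × (1 − e^(-0.373333)) = 0.75 × (1 − 0.688436) = 0.233673.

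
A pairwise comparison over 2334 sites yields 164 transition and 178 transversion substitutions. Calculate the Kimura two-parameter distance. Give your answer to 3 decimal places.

P = 164/2334 ≈ 0.070266 and Q = 178/2334 ≈ 0.076264.
Under the Kimura two-parameter model, d = −½ ln(1 − 2P − Q) − ¼ ln(1 − 2Q).
1 − 2P − Q = 0.783204, giving −½ ln(0.783204) = 0.122181.
1 − 2Q = 0.847472, giving −¼ ln(0.847472) = 0.041374.
d = 0.122181 + 0.041374 = 0.163555.

0.164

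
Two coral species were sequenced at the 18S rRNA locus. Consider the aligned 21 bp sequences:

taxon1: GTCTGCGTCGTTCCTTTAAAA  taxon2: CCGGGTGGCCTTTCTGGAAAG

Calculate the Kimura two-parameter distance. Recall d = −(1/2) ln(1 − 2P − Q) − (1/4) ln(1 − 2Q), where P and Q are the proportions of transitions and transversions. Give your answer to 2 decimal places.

Of 21 sites, 4 differences are transitions and 7 are transversions, so P = 4/21 ≈ 0.190476 and Q = 7/21 ≈ 0.333333.
Under the Kimura two-parameter model, d = −½ ln(1 − 2P − Q) − ¼ ln(1 − 2Q).
1 − 2P − Q = 0.285715, giving −½ ln(0.285715) = 0.626380.
1 − 2Q = 0.333334, giving −¼ ln(0.333334) = 0.274653.
d = 0.626380 + 0.274653 = 0.901033.

0.90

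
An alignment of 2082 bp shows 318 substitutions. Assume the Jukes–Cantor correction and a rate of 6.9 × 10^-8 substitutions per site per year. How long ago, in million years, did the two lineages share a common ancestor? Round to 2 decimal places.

1.24

p = 318/2082 ≈ 0.152738.
d = −(3/4) ln(1 − 4p/3) = −0.75 ln(1 − 0.203651) = −0.75 ln(0.796349)
  = −0.75 × (-0.227718) = 0.170789 substitutions/site.
Under a molecular clock d = 2μt, so t = d/(2μ) = 0.170789 / (2 × 6.9 × 10^-8) = 1.24 million years.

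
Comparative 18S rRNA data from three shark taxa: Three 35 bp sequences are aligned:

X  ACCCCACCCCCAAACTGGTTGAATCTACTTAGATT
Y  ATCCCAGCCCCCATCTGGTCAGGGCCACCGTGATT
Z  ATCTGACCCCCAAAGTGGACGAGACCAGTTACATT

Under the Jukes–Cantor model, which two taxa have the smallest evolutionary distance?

X and Z

X–Y: 13/35 differ, p = 0.371, d = 0.513.
X–Z: 11/35 differ, p = 0.314, d = 0.407.
Y–Z: 15/35 differ, p = 0.429, d = 0.635.
The smallest distance is between X and Z.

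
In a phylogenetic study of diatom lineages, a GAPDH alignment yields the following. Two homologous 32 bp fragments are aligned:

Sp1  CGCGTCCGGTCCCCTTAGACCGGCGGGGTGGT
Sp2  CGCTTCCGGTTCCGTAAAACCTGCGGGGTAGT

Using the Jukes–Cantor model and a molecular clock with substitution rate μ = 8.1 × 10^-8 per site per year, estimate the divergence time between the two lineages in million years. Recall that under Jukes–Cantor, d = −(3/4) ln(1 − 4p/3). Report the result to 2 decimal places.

The sequences differ at 7 of 32 sites (4, 11, 14, 16, 18, 22, 30), so p = 7/32 = 0.21875.
d = −(3/4) ln(1 − 4p/3) = −0.75 ln(1 − 0.291667) = −0.75 ln(0.708333)
  = −0.75 × (-0.344841) = 0.258631 substitutions/site.
Under a molecular clock d = 2μt, so t = d/(2μ) = 0.258631 / (2 × 8.1 × 10^-8) = 1.60 million years.

1.60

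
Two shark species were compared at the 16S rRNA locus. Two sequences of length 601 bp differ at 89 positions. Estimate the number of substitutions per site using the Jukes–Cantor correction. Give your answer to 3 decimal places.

0.165

p = 89/601 ≈ 0.148087.
d = −(3/4) ln(1 − 4p/3) = −0.75 ln(1 − 0.197449) = −0.75 ln(0.802551)
  = −0.75 × (-0.219960) = 0.164970 substitutions/site.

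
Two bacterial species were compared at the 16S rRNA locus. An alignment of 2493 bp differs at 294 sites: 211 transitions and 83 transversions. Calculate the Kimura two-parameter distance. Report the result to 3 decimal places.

P = 211/2493 ≈ 0.084637 and Q = 83/2493 ≈ 0.033293.
Under the Kimura two-parameter model, d = −½ ln(1 − 2P − Q) − ¼ ln(1 − 2Q).
1 − 2P − Q = 0.797433, giving −½ ln(0.797433) = 0.113179.
1 − 2Q = 0.933414, giving −¼ ln(0.933414) = 0.017227.
d = 0.113179 + 0.017227 = 0.130406.

0.130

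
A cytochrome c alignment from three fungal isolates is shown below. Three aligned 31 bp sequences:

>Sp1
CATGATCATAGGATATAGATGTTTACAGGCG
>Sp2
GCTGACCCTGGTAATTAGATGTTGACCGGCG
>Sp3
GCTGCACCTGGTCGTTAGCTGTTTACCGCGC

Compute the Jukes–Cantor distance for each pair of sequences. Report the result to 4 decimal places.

Sp1–Sp2: 10/31 sites differ → p ≈ 0.322581, d = −0.75 ln(1 − 0.430108) = 0.421731 ≈ 0.4217.
Sp1–Sp3: 15/31 sites differ → p ≈ 0.483871, d = −0.75 ln(1 − 0.645161) = 0.777068 ≈ 0.7771.
Sp2–Sp3: 9/31 sites differ → p ≈ 0.290323, d = −0.75 ln(1 − 0.387097) = 0.367161 ≈ 0.3672.

d(Sp1,Sp2) = 0.4217, d(Sp1,Sp3) = 0.7771, d(Sp2,Sp3) = 0.3672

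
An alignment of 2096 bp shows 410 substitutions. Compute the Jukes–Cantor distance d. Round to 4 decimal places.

0.2267

p = 410/2096 ≈ 0.195611.
d = −(3/4) ln(1 − 4p/3) = −0.75 ln(1 − 0.260815) = −0.75 ln(0.739185)
  = −0.75 × (-0.302207) = 0.226655 substitutions/site.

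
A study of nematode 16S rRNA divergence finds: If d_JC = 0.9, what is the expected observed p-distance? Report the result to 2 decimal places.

p = (3/4)(1 − e^(−4d/3)) = 0.75 × (1 − e^(-1.2)) = 0.75 × (1 − 0.301194) = 0.524105.

0.52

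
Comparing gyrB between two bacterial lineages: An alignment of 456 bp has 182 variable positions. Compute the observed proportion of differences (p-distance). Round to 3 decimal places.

0.399

p = 182/456 = 0.399122… ≈ 0.399 (to 3 d.p.).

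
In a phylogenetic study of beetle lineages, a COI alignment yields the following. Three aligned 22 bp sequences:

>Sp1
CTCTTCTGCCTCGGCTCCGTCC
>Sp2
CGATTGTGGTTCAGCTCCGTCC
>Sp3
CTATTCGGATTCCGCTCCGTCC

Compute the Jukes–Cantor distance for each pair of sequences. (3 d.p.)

Sp1–Sp2: 6/22 sites differ → p ≈ 0.272727, d = −0.75 ln(1 − 0.363636) = 0.338988 ≈ 0.339.
Sp1–Sp3: 5/22 sites differ → p ≈ 0.227273, d = −0.75 ln(1 − 0.303031) = 0.270761 ≈ 0.271.
Sp2–Sp3: 5/22 sites differ → p ≈ 0.227273, d = −0.75 ln(1 − 0.303031) = 0.270761 ≈ 0.271.

d(Sp1,Sp2) = 0.339, d(Sp1,Sp3) = 0.271, d(Sp2,Sp3) = 0.271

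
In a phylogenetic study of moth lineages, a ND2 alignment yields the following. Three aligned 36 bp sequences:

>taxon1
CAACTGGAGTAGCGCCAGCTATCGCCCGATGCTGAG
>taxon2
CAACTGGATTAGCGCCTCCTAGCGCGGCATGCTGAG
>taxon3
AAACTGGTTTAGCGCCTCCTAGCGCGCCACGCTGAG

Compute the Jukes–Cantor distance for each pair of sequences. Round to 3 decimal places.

d(taxon1,taxon2) = 0.225, d(taxon1,taxon3) = 0.304, d(taxon2,taxon3) = 0.120

taxon1–taxon2: 7/36 sites differ → p ≈ 0.194444, d = −0.75 ln(1 − 0.259259) = 0.225078 ≈ 0.225.
taxon1–taxon3: 9/36 sites differ → p = 0.25, d = −0.75 ln(1 − 0.333333) = 0.304098 ≈ 0.304.
taxon2–taxon3: 4/36 sites differ → p ≈ 0.111111, d = −0.75 ln(1 − 0.148148) = 0.120257 ≈ 0.120.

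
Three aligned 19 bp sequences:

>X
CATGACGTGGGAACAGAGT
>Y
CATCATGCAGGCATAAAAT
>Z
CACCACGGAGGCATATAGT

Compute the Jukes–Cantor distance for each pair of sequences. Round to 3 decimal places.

d(X,Y) = 0.618, d(X,Z) = 0.507, d(Y,Z) = 0.324

X–Y: 8/19 sites differ → p ≈ 0.421053, d = −0.75 ln(1 − 0.561404) = 0.618132 ≈ 0.618.
X–Z: 7/19 sites differ → p ≈ 0.368421, d = −0.75 ln(1 − 0.491228) = 0.506816 ≈ 0.507.
Y–Z: 5/19 sites differ → p ≈ 0.263158, d = −0.75 ln(1 − 0.350877) = 0.324100 ≈ 0.324.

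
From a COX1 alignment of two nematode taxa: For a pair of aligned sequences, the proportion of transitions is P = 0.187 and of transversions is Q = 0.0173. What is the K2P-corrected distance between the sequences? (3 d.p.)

0.257

Under the Kimura two-parameter model, d = −½ ln(1 − 2P − Q) − ¼ ln(1 − 2Q).
1 − 2P − Q = 0.6087, giving −½ ln(0.6087) = 0.248215.
1 − 2Q = 0.9654, giving −¼ ln(0.9654) = 0.008803.
d = 0.248215 + 0.008803 = 0.257018.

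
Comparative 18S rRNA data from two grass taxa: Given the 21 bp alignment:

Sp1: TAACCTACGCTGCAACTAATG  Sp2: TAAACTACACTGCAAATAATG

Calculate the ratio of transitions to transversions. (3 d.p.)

Transitions are A↔G and C↔T; transversions are all other mismatches.
Transitions: 1. Transversions: 2.
R = 1/2 = 0.500.

0.500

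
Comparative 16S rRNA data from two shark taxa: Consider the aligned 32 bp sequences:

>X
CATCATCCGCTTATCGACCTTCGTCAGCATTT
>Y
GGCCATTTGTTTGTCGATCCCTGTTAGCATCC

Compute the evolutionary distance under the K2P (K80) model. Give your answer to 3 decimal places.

Of 32 sites, 13 differences are transitions and 1 are transversions, so P = 13/32 = 0.40625 and Q = 1/32 = 0.03125.
Under the Kimura two-parameter model, d = −½ ln(1 − 2P − Q) − ¼ ln(1 − 2Q).
1 − 2P − Q = 0.15625, giving −½ ln(0.15625) = 0.928149.
1 − 2Q = 0.9375, giving −¼ ln(0.9375) = 0.016135.
d = 0.928149 + 0.016135 = 0.944284.

0.944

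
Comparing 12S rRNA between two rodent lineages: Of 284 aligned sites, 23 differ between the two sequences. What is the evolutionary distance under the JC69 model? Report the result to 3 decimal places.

0.086

p = 23/284 ≈ 0.080986.
d = −(3/4) ln(1 − 4p/3) = −0.75 ln(1 − 0.107981) = −0.75 ln(0.892019)
  = −0.75 × (-0.114268) = 0.085701 substitutions/site.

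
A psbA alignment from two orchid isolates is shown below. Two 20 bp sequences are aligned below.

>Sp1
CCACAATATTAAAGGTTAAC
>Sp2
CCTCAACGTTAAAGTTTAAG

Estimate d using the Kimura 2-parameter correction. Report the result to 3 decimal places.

Of 20 sites, 2 differences are transitions and 3 are transversions, so P = 2/20 = 0.1 and Q = 3/20 = 0.15.
Under the Kimura two-parameter model, d = −½ ln(1 − 2P − Q) − ¼ ln(1 − 2Q).
1 − 2P − Q = 0.65, giving −½ ln(0.65) = 0.215391.
1 − 2Q = 0.7, giving −¼ ln(0.7) = 0.089169.
d = 0.215391 + 0.089169 = 0.304560.

0.305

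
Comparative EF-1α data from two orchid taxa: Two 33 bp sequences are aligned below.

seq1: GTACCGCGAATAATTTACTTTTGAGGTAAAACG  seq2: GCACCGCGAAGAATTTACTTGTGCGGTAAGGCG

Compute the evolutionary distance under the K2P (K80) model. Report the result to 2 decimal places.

Of 33 sites, 3 differences are transitions and 3 are transversions, so P = 3/33 ≈ 0.090909 and Q = 3/33 ≈ 0.090909.
Under the Kimura two-parameter model, d = −½ ln(1 − 2P − Q) − ¼ ln(1 − 2Q).
1 − 2P − Q = 0.727273, giving −½ ln(0.727273) = 0.159227.
1 − 2Q = 0.818182, giving −¼ ln(0.818182) = 0.050168.
d = 0.159227 + 0.050168 = 0.209395.

0.21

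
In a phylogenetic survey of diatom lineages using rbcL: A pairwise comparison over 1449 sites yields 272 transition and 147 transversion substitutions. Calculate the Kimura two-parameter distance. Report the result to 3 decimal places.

0.381

P = 272/1449 ≈ 0.187716 and Q = 147/1449 ≈ 0.101449.
Under the Kimura two-parameter model, d = −½ ln(1 − 2P − Q) − ¼ ln(1 − 2Q).
1 − 2P − Q = 0.523119, giving −½ ln(0.523119) = 0.323973.
1 − 2Q = 0.797102, giving −¼ ln(0.797102) = 0.056693.
d = 0.323973 + 0.056693 = 0.380666.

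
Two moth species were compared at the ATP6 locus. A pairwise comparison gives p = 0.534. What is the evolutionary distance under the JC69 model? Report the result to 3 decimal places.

0.934

d = −(3/4) ln(1 − 4p/3) = −0.75 ln(1 − 0.712) = −0.75 ln(0.288)
  = −0.75 × (-1.244795) = 0.933596 substitutions/site.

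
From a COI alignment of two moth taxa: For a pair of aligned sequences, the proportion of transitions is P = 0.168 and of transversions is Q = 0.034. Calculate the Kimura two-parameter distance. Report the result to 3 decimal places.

0.249

Under the Kimura two-parameter model, d = −½ ln(1 − 2P − Q) − ¼ ln(1 − 2Q).
1 − 2P − Q = 0.63, giving −½ ln(0.63) = 0.231018.
1 − 2Q = 0.932, giving −¼ ln(0.932) = 0.017606.
d = 0.231018 + 0.017606 = 0.248624.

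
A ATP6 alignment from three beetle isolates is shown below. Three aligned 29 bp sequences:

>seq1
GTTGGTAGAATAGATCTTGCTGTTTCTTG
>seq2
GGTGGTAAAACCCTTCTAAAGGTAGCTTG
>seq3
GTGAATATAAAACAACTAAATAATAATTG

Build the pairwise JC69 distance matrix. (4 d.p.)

d(seq1,seq2) = 0.6018, d(seq1,seq3) = 0.7739, d(seq2,seq3) = 0.8776

seq1–seq2: 12/29 sites differ → p ≈ 0.413793, d = −0.75 ln(1 − 0.551724) = 0.601760 ≈ 0.6018.
seq1–seq3: 14/29 sites differ → p ≈ 0.482759, d = −0.75 ln(1 − 0.643679) = 0.773942 ≈ 0.7739.
seq2–seq3: 15/29 sites differ → p ≈ 0.517241, d = −0.75 ln(1 − 0.689655) = 0.877553 ≈ 0.8776.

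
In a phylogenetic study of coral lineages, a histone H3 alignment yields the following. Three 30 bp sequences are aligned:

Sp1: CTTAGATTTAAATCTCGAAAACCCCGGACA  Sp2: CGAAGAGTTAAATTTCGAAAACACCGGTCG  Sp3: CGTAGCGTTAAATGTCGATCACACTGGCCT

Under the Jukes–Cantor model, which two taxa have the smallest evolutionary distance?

Sp1 and Sp2

Sp1–Sp2: 7/30 differ, p = 0.233, d = 0.280.
Sp1–Sp3: 10/30 differ, p = 0.333, d = 0.441.
Sp2–Sp3: 8/30 differ, p = 0.267, d = 0.330.
The smallest distance is between Sp1 and Sp2.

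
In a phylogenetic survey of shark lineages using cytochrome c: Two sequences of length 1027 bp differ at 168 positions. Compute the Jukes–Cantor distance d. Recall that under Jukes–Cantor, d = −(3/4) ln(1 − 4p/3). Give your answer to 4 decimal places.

0.1845

p = 168/1027 ≈ 0.163583.
d = −(3/4) ln(1 − 4p/3) = −0.75 ln(1 − 0.218111) = −0.75 ln(0.781889)
  = −0.75 × (-0.246042) = 0.184532 substitutions/site.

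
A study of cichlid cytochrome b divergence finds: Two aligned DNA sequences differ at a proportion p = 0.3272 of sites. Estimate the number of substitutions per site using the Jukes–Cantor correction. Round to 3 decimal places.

0.430

d = −(3/4) ln(1 − 4p/3) = −0.75 ln(1 − 0.436267) = −0.75 ln(0.563733)
  = −0.75 × (-0.573175) = 0.429881 substitutions/site.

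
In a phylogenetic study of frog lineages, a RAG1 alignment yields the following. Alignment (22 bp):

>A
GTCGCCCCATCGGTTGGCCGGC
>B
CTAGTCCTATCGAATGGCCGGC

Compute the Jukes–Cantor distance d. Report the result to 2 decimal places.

The sequences differ at 6 of 22 sites (1, 3, 5, 8, 13, 14), so p = 6/22 ≈ 0.272727.
d = −(3/4) ln(1 − 4p/3) = −0.75 ln(1 − 0.363636) = −0.75 ln(0.636364)
  = −0.75 × (-0.451985) = 0.338989 substitutions/site.

0.34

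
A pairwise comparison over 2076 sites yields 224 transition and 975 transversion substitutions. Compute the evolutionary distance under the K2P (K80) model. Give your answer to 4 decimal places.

1.2788

P = 224/2076 ≈ 0.1079 and Q = 975/2076 ≈ 0.469653.
Under the Kimura two-parameter model, d = −½ ln(1 − 2P − Q) − ¼ ln(1 − 2Q).
1 − 2P − Q = 0.314547, giving −½ ln(0.314547) = 0.578311.
1 − 2Q = 0.060694, giving −¼ ln(0.060694) = 0.700478.
d = 0.578311 + 0.700478 = 1.278789.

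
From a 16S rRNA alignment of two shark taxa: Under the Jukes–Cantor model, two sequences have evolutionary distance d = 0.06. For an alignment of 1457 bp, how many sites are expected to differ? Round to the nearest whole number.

84

Invert JC69: p = (3/4)(1 − e^(−4d/3)) = 0.75 × (1 − e^(-0.08)) = 0.75 × (1 − 0.923116) = 0.057663.
Expected differing sites = pL ≈ 0.057663 × 1457 = 84.014991 ≈ 84.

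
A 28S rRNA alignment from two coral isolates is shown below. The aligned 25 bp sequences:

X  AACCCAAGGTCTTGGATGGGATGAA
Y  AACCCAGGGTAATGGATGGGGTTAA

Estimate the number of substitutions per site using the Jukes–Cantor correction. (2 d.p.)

The sequences differ at 5 of 25 sites (7, 11, 12, 21, 23), so p = 5/25 = 0.2.
d = −(3/4) ln(1 − 4p/3) = −0.75 ln(1 − 0.266667) = −0.75 ln(0.733333)
  = −0.75 × (-0.310155) = 0.232616 substitutions/site.

0.23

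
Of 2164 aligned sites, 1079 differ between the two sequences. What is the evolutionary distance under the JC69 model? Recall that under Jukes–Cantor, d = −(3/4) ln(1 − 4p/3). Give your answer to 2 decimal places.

0.82

p = 1079/2164 ≈ 0.498614.
d = −(3/4) ln(1 − 4p/3) = −0.75 ln(1 − 0.664819) = −0.75 ln(0.335181)
  = −0.75 × (-1.093085) = 0.819814 substitutions/site.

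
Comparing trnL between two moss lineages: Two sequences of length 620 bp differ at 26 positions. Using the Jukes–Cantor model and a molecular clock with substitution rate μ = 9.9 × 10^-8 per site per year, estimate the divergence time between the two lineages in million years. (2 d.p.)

0.22

p = 26/620 ≈ 0.041935.
d = −(3/4) ln(1 − 4p/3) = −0.75 ln(1 − 0.055913) = −0.75 ln(0.944087)
  = −0.75 × (-0.057537) = 0.043153 substitutions/site.
Under a molecular clock d = 2μt, so t = d/(2μ) = 0.043153 / (2 × 9.9 × 10^-8) = 0.22 million years.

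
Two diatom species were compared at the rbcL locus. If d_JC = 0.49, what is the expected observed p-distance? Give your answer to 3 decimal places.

0.360

p = (3/4)(1 − e^(−4d/3)) = 0.75 × (1 − e^(-0.653333)) = 0.75 × (1 − 0.520309) = 0.359768.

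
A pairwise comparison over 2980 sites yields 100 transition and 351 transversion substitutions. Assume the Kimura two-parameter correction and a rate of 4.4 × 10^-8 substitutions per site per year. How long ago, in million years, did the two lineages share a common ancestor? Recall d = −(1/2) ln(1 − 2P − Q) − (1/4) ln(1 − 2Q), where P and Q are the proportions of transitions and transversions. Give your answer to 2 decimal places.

P = 100/2980 ≈ 0.033557 and Q = 351/2980 ≈ 0.117785.
Under the Kimura two-parameter model, d = −½ ln(1 − 2P − Q) − ¼ ln(1 − 2Q).
1 − 2P − Q = 0.815101, giving −½ ln(0.815101) = 0.102222.
1 − 2Q = 0.76443, giving −¼ ln(0.76443) = 0.067156.
d = 0.102222 + 0.067156 = 0.169378.
Under a molecular clock d = 2μt, so t = d/(2μ) = 0.169378 / (2 × 4.4 × 10^-8) = 1.92 million years.

1.92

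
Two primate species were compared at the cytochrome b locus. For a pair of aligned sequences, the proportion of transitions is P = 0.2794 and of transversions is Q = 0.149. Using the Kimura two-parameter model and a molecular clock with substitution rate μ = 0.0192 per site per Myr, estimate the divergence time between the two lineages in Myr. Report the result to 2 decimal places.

Under the Kimura two-parameter model, d = −½ ln(1 − 2P − Q) − ¼ ln(1 − 2Q).
1 − 2P − Q = 0.2922, giving −½ ln(0.2922) = 0.615158.
1 − 2Q = 0.702, giving −¼ ln(0.702) = 0.088455.
d = 0.615158 + 0.088455 = 0.703613.
Under a molecular clock d = 2μt, so t = d/(2μ) = 0.703613 / (2 × 0.0192) = 18.32 Myr.

18.32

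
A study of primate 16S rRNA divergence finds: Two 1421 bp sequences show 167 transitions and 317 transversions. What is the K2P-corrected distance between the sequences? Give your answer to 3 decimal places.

0.454

P = 167/1421 ≈ 0.117523 and Q = 317/1421 ≈ 0.223082.
Under the Kimura two-parameter model, d = −½ ln(1 − 2P − Q) − ¼ ln(1 − 2Q).
1 − 2P − Q = 0.541872, giving −½ ln(0.541872) = 0.306363.
1 − 2Q = 0.553836, giving −¼ ln(0.553836) = 0.147722.
d = 0.306363 + 0.147722 = 0.454085.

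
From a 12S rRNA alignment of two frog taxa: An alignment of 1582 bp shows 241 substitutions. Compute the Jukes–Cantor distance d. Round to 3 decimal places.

0.170

p = 241/1582 ≈ 0.152339.
d = −(3/4) ln(1 − 4p/3) = −0.75 ln(1 − 0.203119) = −0.75 ln(0.796881)
  = −0.75 × (-0.227050) = 0.170288 substitutions/site.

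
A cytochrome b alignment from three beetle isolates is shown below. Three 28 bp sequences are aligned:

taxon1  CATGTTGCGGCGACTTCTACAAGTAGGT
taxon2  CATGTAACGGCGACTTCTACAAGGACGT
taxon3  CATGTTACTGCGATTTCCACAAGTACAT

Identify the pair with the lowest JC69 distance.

taxon1 and taxon2

taxon1–taxon2: 4/28 differ, p = 0.143, d = 0.158.
taxon1–taxon3: 6/28 differ, p = 0.214, d = 0.252.
taxon2–taxon3: 6/28 differ, p = 0.214, d = 0.252.
The smallest distance is between taxon1 and taxon2.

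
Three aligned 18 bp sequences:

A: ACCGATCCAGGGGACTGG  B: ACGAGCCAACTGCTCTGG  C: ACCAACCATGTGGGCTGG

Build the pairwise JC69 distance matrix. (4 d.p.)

d(A,B) = 0.8240, d(A,C) = 0.4408, d(B,C) = 0.4408

A–B: 9/18 sites differ → p = 0.5, d = −0.75 ln(1 − 0.666667) = 0.823960 ≈ 0.8240.
A–C: 6/18 sites differ → p ≈ 0.333333, d = −0.75 ln(1 − 0.444444) = 0.440839 ≈ 0.4408.
B–C: 6/18 sites differ → p ≈ 0.333333, d = −0.75 ln(1 − 0.444444) = 0.440839 ≈ 0.4408.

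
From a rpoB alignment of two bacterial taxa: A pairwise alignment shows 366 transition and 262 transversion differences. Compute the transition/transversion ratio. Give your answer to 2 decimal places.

R = 366/262 = 1.396946… ≈ 1.40 (to 2 d.p.).

1.40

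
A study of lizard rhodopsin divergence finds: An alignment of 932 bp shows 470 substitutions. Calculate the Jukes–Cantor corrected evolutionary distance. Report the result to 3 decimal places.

0.837

p = 470/932 ≈ 0.504292.
d = −(3/4) ln(1 − 4p/3) = −0.75 ln(1 − 0.672389) = −0.75 ln(0.327611)
  = −0.75 × (-1.115928) = 0.836946 substitutions/site.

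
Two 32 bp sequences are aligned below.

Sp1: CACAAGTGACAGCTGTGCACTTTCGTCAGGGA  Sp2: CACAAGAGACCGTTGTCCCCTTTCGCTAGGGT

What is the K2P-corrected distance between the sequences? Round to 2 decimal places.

Of 32 sites, 3 differences are transitions and 5 are transversions, so P = 3/32 = 0.09375 and Q = 5/32 = 0.15625.
Under the Kimura two-parameter model, d = −½ ln(1 − 2P − Q) − ¼ ln(1 − 2Q).
1 − 2P − Q = 0.65625, giving −½ ln(0.65625) = 0.210607.
1 − 2Q = 0.6875, giving −¼ ln(0.6875) = 0.093673.
d = 0.210607 + 0.093673 = 0.304280.

0.30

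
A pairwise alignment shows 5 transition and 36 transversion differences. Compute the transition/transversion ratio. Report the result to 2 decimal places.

0.14

R = 5/36 = 0.138888… ≈ 0.14 (to 2 d.p.).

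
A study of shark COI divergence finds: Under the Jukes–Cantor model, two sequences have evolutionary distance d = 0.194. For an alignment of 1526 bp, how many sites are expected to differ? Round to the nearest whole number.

Invert JC69: p = (3/4)(1 − e^(−4d/3)) = 0.75 × (1 − e^(-0.258667)) = 0.75 × (1 − 0.772080) = 0.170940.
Expected differing sites = pL ≈ 0.170940 × 1526 = 260.85444 ≈ 261.

261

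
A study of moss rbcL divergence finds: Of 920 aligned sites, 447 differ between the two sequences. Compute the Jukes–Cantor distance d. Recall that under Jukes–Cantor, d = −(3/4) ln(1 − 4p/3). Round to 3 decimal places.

0.783

p = 447/920 ≈ 0.48587.
d = −(3/4) ln(1 − 4p/3) = −0.75 ln(1 − 0.647827) = −0.75 ln(0.352173)
  = −0.75 × (-1.043633) = 0.782725 substitutions/site.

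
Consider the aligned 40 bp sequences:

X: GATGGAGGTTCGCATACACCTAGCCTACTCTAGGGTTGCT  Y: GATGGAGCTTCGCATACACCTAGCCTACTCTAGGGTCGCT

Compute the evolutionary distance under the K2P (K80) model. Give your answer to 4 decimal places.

Of 40 sites, 1 differences are transitions and 1 are transversions, so P = 1/40 = 0.025 and Q = 1/40 = 0.025.
Under the Kimura two-parameter model, d = −½ ln(1 − 2P − Q) − ¼ ln(1 − 2Q).
1 − 2P − Q = 0.925, giving −½ ln(0.925) = 0.038981.
1 − 2Q = 0.95, giving −¼ ln(0.95) = 0.012823.
d = 0.038981 + 0.012823 = 0.051804.

0.0518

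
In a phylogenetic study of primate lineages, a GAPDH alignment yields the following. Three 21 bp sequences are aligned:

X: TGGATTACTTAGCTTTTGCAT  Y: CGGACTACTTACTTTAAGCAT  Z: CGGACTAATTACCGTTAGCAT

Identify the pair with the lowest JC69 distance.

Y and Z

X–Y: 6/21 differ, p = 0.286, d = 0.360.
X–Z: 6/21 differ, p = 0.286, d = 0.360.
Y–Z: 4/21 differ, p = 0.190, d = 0.220.
The smallest distance is between Y and Z.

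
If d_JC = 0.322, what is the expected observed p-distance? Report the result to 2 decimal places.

0.26

p = (3/4)(1 − e^(−4d/3)) = 0.75 × (1 − e^(-0.429333)) = 0.75 × (1 − 0.650943) = 0.261793.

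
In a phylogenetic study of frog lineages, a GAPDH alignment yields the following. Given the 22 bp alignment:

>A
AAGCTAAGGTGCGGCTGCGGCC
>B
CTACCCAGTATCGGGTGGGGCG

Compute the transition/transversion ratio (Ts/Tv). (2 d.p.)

0.22

Transitions are A↔G and C↔T; transversions are all other mismatches.
Transitions: 2. Transversions: 9.
R = 2/9 = 0.222222… ≈ 0.22 (to 2 d.p.).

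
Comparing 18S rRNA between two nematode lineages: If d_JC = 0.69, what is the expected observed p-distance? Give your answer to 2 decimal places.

p = (3/4)(1 − e^(−4d/3)) = 0.75 × (1 − e^(-0.92)) = 0.75 × (1 − 0.398519) = 0.451111.

0.45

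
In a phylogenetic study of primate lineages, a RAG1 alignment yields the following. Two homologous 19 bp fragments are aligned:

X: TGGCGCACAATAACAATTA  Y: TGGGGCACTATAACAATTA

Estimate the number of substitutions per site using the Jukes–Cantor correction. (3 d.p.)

0.113

The sequences differ at 2 of 19 sites (4, 9), so p = 2/19 ≈ 0.105263.
d = −(3/4) ln(1 − 4p/3) = −0.75 ln(1 − 0.140351) = −0.75 ln(0.859649)
  = −0.75 × (-0.151231) = 0.113423 substitutions/site.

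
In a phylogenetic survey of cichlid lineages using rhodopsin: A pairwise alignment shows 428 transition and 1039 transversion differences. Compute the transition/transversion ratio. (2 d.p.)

R = 428/1039 = 0.411934… ≈ 0.41 (to 2 d.p.).

0.41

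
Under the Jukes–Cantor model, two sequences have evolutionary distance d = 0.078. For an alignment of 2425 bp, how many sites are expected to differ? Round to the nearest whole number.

180

Invert JC69: p = (3/4)(1 − e^(−4d/3)) = 0.75 × (1 − e^(-0.104)) = 0.75 × (1 − 0.901225) = 0.074081.
Expected differing sites = pL ≈ 0.074081 × 2425 = 179.646425 ≈ 180.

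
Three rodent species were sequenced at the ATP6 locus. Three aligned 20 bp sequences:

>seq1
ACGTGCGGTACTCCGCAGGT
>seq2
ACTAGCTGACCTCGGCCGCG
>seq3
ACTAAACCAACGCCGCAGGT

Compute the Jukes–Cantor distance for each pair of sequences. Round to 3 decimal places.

d(seq1,seq2) = 0.687, d(seq1,seq3) = 0.572, d(seq2,seq3) = 0.824

seq1–seq2: 9/20 sites differ → p = 0.45, d = −0.75 ln(1 − 0.6) = 0.687218 ≈ 0.687.
seq1–seq3: 8/20 sites differ → p = 0.4, d = −0.75 ln(1 − 0.533333) = 0.571605 ≈ 0.572.
seq2–seq3: 10/20 sites differ → p = 0.5, d = −0.75 ln(1 − 0.666667) = 0.823960 ≈ 0.824.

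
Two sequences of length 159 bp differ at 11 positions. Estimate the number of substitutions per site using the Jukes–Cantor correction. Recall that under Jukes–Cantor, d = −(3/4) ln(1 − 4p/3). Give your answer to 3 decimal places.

0.073

p = 11/159 ≈ 0.069182.
d = −(3/4) ln(1 − 4p/3) = −0.75 ln(1 − 0.092243) = −0.75 ln(0.907757)
  = −0.75 × (-0.096779) = 0.072584 substitutions/site.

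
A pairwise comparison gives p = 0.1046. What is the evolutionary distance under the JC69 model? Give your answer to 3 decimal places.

0.113

d = −(3/4) ln(1 − 4p/3) = −0.75 ln(1 − 0.139467) = −0.75 ln(0.860533)
  = −0.75 × (-0.150203) = 0.112652 substitutions/site.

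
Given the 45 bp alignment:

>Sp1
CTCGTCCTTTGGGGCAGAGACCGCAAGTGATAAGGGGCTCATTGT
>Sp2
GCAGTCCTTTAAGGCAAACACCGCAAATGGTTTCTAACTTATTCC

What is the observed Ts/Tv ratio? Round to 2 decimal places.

1.25

Transitions are A↔G and C↔T; transversions are all other mismatches.
Transitions: 10. Transversions: 8.
R = 10/8 = 1.25.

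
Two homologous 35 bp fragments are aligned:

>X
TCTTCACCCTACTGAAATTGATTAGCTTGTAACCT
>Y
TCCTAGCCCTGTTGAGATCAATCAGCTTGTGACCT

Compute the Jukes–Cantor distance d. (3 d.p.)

The sequences differ at 10 of 35 sites (3, 5, 6, 11, 12, 16, 19, 20, 23, 31), so p = 10/35 ≈ 0.285714.
d = −(3/4) ln(1 − 4p/3) = −0.75 ln(1 − 0.380952) = −0.75 ln(0.619048)
  = −0.75 × (-0.479572) = 0.359679 substitutions/site.

0.360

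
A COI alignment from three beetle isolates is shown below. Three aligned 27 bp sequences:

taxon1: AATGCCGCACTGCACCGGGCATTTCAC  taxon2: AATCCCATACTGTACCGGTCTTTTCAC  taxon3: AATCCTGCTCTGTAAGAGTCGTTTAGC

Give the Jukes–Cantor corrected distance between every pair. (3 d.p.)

d(taxon1,taxon2) = 0.264, d(taxon1,taxon3) = 0.588, d(taxon2,taxon3) = 0.511

taxon1–taxon2: 6/27 sites differ → p ≈ 0.222222, d = −0.75 ln(1 − 0.296296) = 0.263548 ≈ 0.264.
taxon1–taxon3: 11/27 sites differ → p ≈ 0.407407, d = −0.75 ln(1 − 0.543209) = 0.587647 ≈ 0.588.
taxon2–taxon3: 10/27 sites differ → p ≈ 0.37037, d = −0.75 ln(1 − 0.493827) = 0.510658 ≈ 0.511.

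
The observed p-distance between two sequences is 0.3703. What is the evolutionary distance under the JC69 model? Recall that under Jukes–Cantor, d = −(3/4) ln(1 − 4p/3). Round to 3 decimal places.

0.511

d = −(3/4) ln(1 − 4p/3) = −0.75 ln(1 − 0.493733) = −0.75 ln(0.506267)
  = −0.75 × (-0.680691) = 0.510518 substitutions/site.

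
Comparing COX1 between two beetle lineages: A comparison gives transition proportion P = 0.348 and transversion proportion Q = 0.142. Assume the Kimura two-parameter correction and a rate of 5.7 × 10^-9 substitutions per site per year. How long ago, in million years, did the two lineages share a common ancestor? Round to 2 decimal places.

Under the Kimura two-parameter model, d = −½ ln(1 − 2P − Q) − ¼ ln(1 − 2Q).
1 − 2P − Q = 0.162, giving −½ ln(0.162) = 0.910079.
1 − 2Q = 0.716, giving −¼ ln(0.716) = 0.083519.
d = 0.910079 + 0.083519 = 0.993598.
Under a molecular clock d = 2μt, so t = d/(2μ) = 0.993598 / (2 × 5.7 × 10^-9) = 87.16 million years.

87.16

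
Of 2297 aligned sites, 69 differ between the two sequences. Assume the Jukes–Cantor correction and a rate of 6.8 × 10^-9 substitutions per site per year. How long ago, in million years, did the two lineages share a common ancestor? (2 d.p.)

2.25

p = 69/2297 ≈ 0.030039.
d = −(3/4) ln(1 − 4p/3) = −0.75 ln(1 − 0.040052) = −0.75 ln(0.959948)
  = −0.75 × (-0.040876) = 0.030657 substitutions/site.
Under a molecular clock d = 2μt, so t = d/(2μ) = 0.030657 / (2 × 6.8 × 10^-9) = 2.25 million years.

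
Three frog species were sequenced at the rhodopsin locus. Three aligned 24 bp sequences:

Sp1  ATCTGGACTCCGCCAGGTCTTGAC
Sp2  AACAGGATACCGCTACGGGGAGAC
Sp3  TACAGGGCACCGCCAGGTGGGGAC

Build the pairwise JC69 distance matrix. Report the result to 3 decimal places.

d(Sp1,Sp2) = 0.608, d(Sp1,Sp3) = 0.441, d(Sp2,Sp3) = 0.369

Sp1–Sp2: 10/24 sites differ → p ≈ 0.416667, d = −0.75 ln(1 − 0.555556) = 0.608198 ≈ 0.608.
Sp1–Sp3: 8/24 sites differ → p ≈ 0.333333, d = −0.75 ln(1 − 0.444444) = 0.440839 ≈ 0.441.
Sp2–Sp3: 7/24 sites differ → p ≈ 0.291667, d = −0.75 ln(1 − 0.388889) = 0.369358 ≈ 0.369.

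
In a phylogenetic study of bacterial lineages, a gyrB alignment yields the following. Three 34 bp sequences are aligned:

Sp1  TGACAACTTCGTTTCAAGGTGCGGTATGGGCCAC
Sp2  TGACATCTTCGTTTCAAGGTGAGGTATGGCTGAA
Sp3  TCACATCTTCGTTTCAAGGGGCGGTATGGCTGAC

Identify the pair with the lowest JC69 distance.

Sp2 and Sp3

Sp1–Sp2: 6/34 differ, p = 0.176, d = 0.201.
Sp1–Sp3: 6/34 differ, p = 0.176, d = 0.201.
Sp2–Sp3: 4/34 differ, p = 0.118, d = 0.128.
The smallest distance is between Sp2 and Sp3.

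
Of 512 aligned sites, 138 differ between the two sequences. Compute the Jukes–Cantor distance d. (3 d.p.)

0.334

p = 138/512 ≈ 0.269531.
d = −(3/4) ln(1 − 4p/3) = −0.75 ln(1 − 0.359375) = −0.75 ln(0.640625)
  = −0.75 × (-0.445311) = 0.333983 substitutions/site.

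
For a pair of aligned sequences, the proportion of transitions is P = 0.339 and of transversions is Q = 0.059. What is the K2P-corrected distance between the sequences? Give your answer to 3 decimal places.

0.699

Under the Kimura two-parameter model, d = −½ ln(1 − 2P − Q) − ¼ ln(1 − 2Q).
1 − 2P − Q = 0.263, giving −½ ln(0.263) = 0.667801.
1 − 2Q = 0.882, giving −¼ ln(0.882) = 0.031391.
d = 0.667801 + 0.031391 = 0.699192.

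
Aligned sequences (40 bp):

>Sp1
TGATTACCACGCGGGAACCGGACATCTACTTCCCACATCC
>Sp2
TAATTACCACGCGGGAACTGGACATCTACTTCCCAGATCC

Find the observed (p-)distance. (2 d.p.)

0.08

The sequences differ at 3 of 40 positions (sites 2, 19, 36).
p = 3/40 = 0.075 ≈ 0.08 (to 2 d.p.).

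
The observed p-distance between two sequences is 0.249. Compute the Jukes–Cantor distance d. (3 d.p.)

d = −(3/4) ln(1 − 4p/3) = −0.75 ln(1 − 0.332) = −0.75 ln(0.668)
  = −0.75 × (-0.403467) = 0.302600 substitutions/site.

0.303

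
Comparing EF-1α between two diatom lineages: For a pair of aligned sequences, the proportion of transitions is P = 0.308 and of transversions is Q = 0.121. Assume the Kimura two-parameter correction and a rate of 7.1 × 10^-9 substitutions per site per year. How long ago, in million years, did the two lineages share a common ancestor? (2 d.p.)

Under the Kimura two-parameter model, d = −½ ln(1 − 2P − Q) − ¼ ln(1 − 2Q).
1 − 2P − Q = 0.263, giving −½ ln(0.263) = 0.667801.
1 − 2Q = 0.758, giving −¼ ln(0.758) = 0.069268.
d = 0.667801 + 0.069268 = 0.737069.
Under a molecular clock d = 2μt, so t = d/(2μ) = 0.737069 / (2 × 7.1 × 10^-9) = 51.91 million years.

51.91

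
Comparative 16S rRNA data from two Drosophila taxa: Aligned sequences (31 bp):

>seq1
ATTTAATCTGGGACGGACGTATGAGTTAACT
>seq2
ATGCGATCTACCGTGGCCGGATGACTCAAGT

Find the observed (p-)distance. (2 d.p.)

0.42

The sequences differ at 13 of 31 positions.
p = 13/31 = 0.419354… ≈ 0.42 (to 2 d.p.).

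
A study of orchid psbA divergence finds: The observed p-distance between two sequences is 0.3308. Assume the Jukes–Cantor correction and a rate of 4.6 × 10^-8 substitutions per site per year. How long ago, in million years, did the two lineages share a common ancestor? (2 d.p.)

4.74

d = −(3/4) ln(1 − 4p/3) = −0.75 ln(1 − 0.441067) = −0.75 ln(0.558933)
  = −0.75 × (-0.581726) = 0.436295 substitutions/site.
Under a molecular clock d = 2μt, so t = d/(2μ) = 0.436295 / (2 × 4.6 × 10^-8) = 4.74 million years.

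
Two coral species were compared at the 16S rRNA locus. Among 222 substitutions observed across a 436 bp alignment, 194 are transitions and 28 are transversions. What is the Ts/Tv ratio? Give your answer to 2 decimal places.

6.93

R = 194/28 = 6.928571… ≈ 6.93 (to 2 d.p.).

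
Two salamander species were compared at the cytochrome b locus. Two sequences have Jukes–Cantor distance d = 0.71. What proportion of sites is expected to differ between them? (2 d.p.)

0.46

p = (3/4)(1 − e^(−4d/3)) = 0.75 × (1 − e^(-0.946667)) = 0.75 × (1 − 0.388032) = 0.458976.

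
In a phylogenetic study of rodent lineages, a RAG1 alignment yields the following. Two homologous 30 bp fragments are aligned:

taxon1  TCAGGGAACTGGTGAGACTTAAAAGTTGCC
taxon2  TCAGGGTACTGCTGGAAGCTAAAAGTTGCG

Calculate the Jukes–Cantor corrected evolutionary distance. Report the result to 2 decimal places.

The sequences differ at 7 of 30 sites (7, 12, 15, 16, 18, 19, 30), so p = 7/30 ≈ 0.233333.
d = −(3/4) ln(1 − 4p/3) = −0.75 ln(1 − 0.311111) = −0.75 ln(0.688889)
  = −0.75 × (-0.372675) = 0.279506 substitutions/site.

0.28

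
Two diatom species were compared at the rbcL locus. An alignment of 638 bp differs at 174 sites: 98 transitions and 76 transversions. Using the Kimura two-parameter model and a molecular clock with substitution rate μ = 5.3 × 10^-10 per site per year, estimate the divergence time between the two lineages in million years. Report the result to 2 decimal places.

326.31

P = 98/638 ≈ 0.153605 and Q = 76/638 ≈ 0.119122.
Under the Kimura two-parameter model, d = −½ ln(1 − 2P − Q) − ¼ ln(1 − 2Q).
1 − 2P − Q = 0.573668, giving −½ ln(0.573668) = 0.277852.
1 − 2Q = 0.761756, giving −¼ ln(0.761756) = 0.068032.
d = 0.277852 + 0.068032 = 0.345884.
Under a molecular clock d = 2μt, so t = d/(2μ) = 0.345884 / (2 × 5.3 × 10^-10) = 326.31 million years.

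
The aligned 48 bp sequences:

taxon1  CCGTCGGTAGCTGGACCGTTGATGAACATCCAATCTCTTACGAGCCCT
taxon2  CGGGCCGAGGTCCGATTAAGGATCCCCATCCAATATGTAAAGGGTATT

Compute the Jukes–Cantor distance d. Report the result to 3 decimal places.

The sequences differ at 24 of 48 sites, so p = 24/48 = 0.5.
d = −(3/4) ln(1 − 4p/3) = −0.75 ln(1 − 0.666667) = −0.75 ln(0.333333)
  = −0.75 × (-1.098613) = 0.823960 substitutions/site.

0.824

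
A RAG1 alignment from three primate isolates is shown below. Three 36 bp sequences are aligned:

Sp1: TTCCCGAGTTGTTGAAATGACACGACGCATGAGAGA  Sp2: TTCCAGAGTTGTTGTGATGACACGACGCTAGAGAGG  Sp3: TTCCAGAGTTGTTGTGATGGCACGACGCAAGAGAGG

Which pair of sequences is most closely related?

Sp2 and Sp3

Sp1–Sp2: 6/36 differ, p = 0.167, d = 0.188.
Sp1–Sp3: 6/36 differ, p = 0.167, d = 0.188.
Sp2–Sp3: 2/36 differ, p = 0.056, d = 0.058.
The smallest distance is between Sp2 and Sp3.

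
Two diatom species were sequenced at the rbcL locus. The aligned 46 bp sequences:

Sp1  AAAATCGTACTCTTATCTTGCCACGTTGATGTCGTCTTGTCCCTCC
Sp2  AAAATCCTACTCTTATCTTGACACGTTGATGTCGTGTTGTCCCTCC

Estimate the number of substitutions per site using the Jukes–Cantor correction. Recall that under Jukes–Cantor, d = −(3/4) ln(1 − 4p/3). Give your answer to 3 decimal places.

The sequences differ at 3 of 46 sites (7, 21, 36), so p = 3/46 ≈ 0.065217.
d = −(3/4) ln(1 − 4p/3) = −0.75 ln(1 − 0.086956) = −0.75 ln(0.913044)
  = −0.75 × (-0.090971) = 0.068228 substitutions/site.

0.068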